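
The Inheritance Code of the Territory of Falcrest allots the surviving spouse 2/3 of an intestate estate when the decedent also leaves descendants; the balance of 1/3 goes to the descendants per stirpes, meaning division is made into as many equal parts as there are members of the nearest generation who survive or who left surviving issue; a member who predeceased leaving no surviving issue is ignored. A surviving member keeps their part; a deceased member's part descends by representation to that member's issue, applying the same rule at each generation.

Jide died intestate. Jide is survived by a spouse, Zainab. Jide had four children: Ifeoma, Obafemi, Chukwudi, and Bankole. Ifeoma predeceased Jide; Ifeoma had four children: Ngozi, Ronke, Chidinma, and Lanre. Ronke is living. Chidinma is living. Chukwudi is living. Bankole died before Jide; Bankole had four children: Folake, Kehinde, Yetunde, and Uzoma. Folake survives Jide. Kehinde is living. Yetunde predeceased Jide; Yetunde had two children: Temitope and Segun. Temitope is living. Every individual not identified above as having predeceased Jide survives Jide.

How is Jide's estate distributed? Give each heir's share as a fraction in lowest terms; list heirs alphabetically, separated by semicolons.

Chidinma 1/48; Chukwudi 1/12; Folake 1/48; Kehinde 1/48; Lanre 1/48; Ngozi 1/48; Obafemi 1/12; Ronke 1/48; Segun 1/96; Temitope 1/96; Uzoma 1/48; Zainab 2/3

Zainab, as surviving spouse, takes 2/3.
The remaining 1/3 passes to Jide's descendants per stirpes.
The 1/3 is divided into 4 equal shares of 1/12 among Ifeoma, Obafemi, Chukwudi, Bankole.
Ifeoma predeceased; the 1/12 allotted to Ifeoma's branch passes to Ifeoma's issue by representation.
The 1/12 is divided into 4 equal shares of 1/48 among Ngozi, Ronke, Chidinma, Lanre.
Ngozi is living and takes 1/48.
Ronke is living and takes 1/48.
Chidinma is living and takes 1/48.
Lanre is living and takes 1/48.
Obafemi is living and takes 1/12.
Chukwudi is living and takes 1/12.
Bankole predeceased; the 1/12 allotted to Bankole's branch passes to Bankole's issue by representation.
The 1/12 is divided into 4 equal shares of 1/48 among Folake, Kehinde, Yetunde, Uzoma.
Folake is living and takes 1/48.
Kehinde is living and takes 1/48.
Yetunde predeceased; the 1/48 allotted to Yetunde's branch passes to Yetunde's issue by representation.
The 1/48 is divided into 2 equal shares of 1/96 among Temitope, Segun.
Temitope is living and takes 1/96.
Segun is living and takes 1/96.
Uzoma is living and takes 1/48.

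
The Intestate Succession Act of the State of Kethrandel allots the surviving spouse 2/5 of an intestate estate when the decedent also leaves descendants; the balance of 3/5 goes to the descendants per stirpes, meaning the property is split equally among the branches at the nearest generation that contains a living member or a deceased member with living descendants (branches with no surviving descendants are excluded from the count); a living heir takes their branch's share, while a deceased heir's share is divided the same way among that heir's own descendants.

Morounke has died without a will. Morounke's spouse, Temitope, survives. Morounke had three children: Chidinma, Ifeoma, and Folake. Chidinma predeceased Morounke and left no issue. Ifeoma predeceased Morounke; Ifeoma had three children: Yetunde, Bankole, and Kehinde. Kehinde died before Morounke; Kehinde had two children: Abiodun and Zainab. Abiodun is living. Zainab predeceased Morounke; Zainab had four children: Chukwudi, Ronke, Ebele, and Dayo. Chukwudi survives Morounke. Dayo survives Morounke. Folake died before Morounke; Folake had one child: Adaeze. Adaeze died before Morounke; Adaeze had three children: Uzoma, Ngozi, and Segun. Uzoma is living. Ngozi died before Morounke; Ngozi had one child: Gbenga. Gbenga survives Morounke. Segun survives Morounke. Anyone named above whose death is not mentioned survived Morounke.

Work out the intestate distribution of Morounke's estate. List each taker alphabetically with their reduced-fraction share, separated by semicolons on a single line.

Abiodun 1/20; Bankole 1/10; Chukwudi 1/80; Dayo 1/80; Ebele 1/80; Gbenga 1/10; Ronke 1/80; Segun 1/10; Temitope 2/5; Uzoma 1/10; Yetunde 1/10

Temitope, as surviving spouse, takes 2/5.
The remaining 3/5 passes to Morounke's descendants per stirpes.
Chidinma left no surviving issue, so that branch lapses and is disregarded.
The 3/5 is divided into 2 equal shares of 3/10 among Ifeoma, Folake.
Ifeoma predeceased; the 3/10 allotted to Ifeoma's branch passes to Ifeoma's issue by representation.
The 3/10 is divided into 3 equal shares of 1/10 among Yetunde, Bankole, Kehinde.
Yetunde is living and takes 1/10.
Bankole is living and takes 1/10.
Kehinde predeceased; the 1/10 allotted to Kehinde's branch passes to Kehinde's issue by representation.
The 1/10 is divided into 2 equal shares of 1/20 among Abiodun, Zainab.
Abiodun is living and takes 1/20.
Zainab predeceased; the 1/20 allotted to Zainab's branch passes to Zainab's issue by representation.
The 1/20 is divided into 4 equal shares of 1/80 among Chukwudi, Ronke, Ebele, Dayo.
Chukwudi is living and takes 1/80.
Ronke is living and takes 1/80.
Ebele is living and takes 1/80.
Dayo is living and takes 1/80.
Folake predeceased; the 3/10 allotted to Folake's branch passes to Folake's issue by representation.
Adaeze's line is the sole branch at this level, so the full 3/10 passes to Adaeze's issue by representation.
The 3/10 is divided into 3 equal shares of 1/10 among Uzoma, Ngozi, Segun.
Uzoma is living and takes 1/10.
Ngozi predeceased; the 1/10 allotted to Ngozi's branch passes to Ngozi's issue by representation.
Gbenga is the sole taker at this level and receives the full 1/10.
Segun is living and takes 1/10.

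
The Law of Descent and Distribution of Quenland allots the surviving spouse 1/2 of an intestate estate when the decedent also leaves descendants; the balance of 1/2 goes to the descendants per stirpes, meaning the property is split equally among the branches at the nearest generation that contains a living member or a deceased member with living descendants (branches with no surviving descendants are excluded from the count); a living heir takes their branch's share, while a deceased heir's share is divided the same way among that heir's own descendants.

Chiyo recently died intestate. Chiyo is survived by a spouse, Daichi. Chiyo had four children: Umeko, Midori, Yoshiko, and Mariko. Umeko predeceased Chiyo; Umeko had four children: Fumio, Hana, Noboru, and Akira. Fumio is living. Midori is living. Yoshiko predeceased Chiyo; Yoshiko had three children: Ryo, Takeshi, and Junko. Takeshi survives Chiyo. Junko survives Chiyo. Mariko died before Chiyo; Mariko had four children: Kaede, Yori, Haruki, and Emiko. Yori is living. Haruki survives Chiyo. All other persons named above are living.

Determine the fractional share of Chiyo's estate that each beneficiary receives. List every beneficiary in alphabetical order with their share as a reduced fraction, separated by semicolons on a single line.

Daichi, as surviving spouse, takes 1/2.
The remaining 1/2 passes to Chiyo's descendants per stirpes.
The 1/2 is divided into 4 equal shares of 1/8 among Umeko, Midori, Yoshiko, Mariko.
Umeko predeceased; the 1/8 allotted to Umeko's branch passes to Umeko's issue by representation.
The 1/8 is divided into 4 equal shares of 1/32 among Fumio, Hana, Noboru, Akira.
Fumio is living and takes 1/32.
Hana is living and takes 1/32.
Noboru is living and takes 1/32.
Akira is living and takes 1/32.
Midori is living and takes 1/8.
Yoshiko predeceased; the 1/8 allotted to Yoshiko's branch passes to Yoshiko's issue by representation.
The 1/8 is divided into 3 equal shares of 1/24 among Ryo, Takeshi, Junko.
Ryo is living and takes 1/24.
Takeshi is living and takes 1/24.
Junko is living and takes 1/24.
Mariko predeceased; the 1/8 allotted to Mariko's branch passes to Mariko's issue by representation.
The 1/8 is divided into 4 equal shares of 1/32 among Kaede, Yori, Haruki, Emiko.
Kaede is living and takes 1/32.
Yori is living and takes 1/32.
Haruki is living and takes 1/32.
Emiko is living and takes 1/32.

Akira 1/32; Daichi 1/2; Emiko 1/32; Fumio 1/32; Hana 1/32; Haruki 1/32; Junko 1/24; Kaede 1/32; Midori 1/8; Noboru 1/32; Ryo 1/24; Takeshi 1/24; Yori 1/32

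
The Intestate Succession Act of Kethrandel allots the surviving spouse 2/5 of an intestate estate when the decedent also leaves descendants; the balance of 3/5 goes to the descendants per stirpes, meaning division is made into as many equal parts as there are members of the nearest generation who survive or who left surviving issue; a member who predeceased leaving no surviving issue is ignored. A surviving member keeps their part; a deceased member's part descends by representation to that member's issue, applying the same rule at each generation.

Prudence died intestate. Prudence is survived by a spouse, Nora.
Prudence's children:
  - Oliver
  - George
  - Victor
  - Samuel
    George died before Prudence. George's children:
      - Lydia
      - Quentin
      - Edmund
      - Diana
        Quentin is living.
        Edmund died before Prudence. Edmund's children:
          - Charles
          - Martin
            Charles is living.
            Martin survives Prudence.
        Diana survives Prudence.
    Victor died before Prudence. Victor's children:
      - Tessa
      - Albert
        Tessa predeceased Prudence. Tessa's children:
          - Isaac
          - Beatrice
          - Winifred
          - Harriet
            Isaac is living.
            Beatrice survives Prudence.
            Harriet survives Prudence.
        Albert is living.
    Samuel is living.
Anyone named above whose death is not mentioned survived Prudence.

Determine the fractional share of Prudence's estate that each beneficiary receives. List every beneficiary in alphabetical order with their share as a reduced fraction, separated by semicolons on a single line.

Albert 3/40; Beatrice 3/160; Charles 3/160; Diana 3/80; Harriet 3/160; Isaac 3/160; Lydia 3/80; Martin 3/160; Nora 2/5; Oliver 3/20; Quentin 3/80; Samuel 3/20; Winifred 3/160

Nora, as surviving spouse, takes 2/5.
The remaining 3/5 passes to Prudence's descendants per stirpes.
The 3/5 is divided into 4 equal shares of 3/20 among Oliver, George, Victor, Samuel.
Oliver is living and takes 3/20.
George predeceased; the 3/20 allotted to George's branch passes to George's issue by representation.
The 3/20 is divided into 4 equal shares of 3/80 among Lydia, Quentin, Edmund, Diana.
Lydia is living and takes 3/80.
Quentin is living and takes 3/80.
Edmund predeceased; the 3/80 allotted to Edmund's branch passes to Edmund's issue by representation.
The 3/80 is divided into 2 equal shares of 3/160 among Charles, Martin.
Charles is living and takes 3/160.
Martin is living and takes 3/160.
Diana is living and takes 3/80.
Victor predeceased; the 3/20 allotted to Victor's branch passes to Victor's issue by representation.
The 3/20 is divided into 2 equal shares of 3/40 among Tessa, Albert.
Tessa predeceased; the 3/40 allotted to Tessa's branch passes to Tessa's issue by representation.
The 3/40 is divided into 4 equal shares of 3/160 among Isaac, Beatrice, Winifred, Harriet.
Isaac is living and takes 3/160.
Beatrice is living and takes 3/160.
Winifred is living and takes 3/160.
Harriet is living and takes 3/160.
Albert is living and takes 3/40.
Samuel is living and takes 3/20.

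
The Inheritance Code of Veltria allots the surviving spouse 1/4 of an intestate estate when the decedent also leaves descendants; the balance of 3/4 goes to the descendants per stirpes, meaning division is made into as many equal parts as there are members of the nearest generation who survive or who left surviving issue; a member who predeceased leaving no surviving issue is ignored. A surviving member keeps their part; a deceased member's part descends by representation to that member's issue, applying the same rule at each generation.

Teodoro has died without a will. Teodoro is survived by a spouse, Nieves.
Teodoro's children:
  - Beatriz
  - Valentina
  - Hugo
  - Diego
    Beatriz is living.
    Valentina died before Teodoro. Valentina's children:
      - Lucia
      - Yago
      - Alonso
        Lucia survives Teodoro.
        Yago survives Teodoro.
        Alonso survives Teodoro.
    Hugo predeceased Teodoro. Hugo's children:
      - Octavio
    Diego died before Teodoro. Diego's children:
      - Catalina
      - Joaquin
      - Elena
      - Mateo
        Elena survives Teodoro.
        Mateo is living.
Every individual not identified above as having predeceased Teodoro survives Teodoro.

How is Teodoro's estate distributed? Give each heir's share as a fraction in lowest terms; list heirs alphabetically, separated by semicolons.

Nieves, as surviving spouse, takes 1/4.
The remaining 3/4 passes to Teodoro's descendants per stirpes.
The 3/4 is divided into 4 equal shares of 3/16 among Beatriz, Valentina, Hugo, Diego.
Beatriz is living and takes 3/16.
Valentina predeceased; the 3/16 allotted to Valentina's branch passes to Valentina's issue by representation.
The 3/16 is divided into 3 equal shares of 1/16 among Lucia, Yago, Alonso.
Lucia is living and takes 1/16.
Yago is living and takes 1/16.
Alonso is living and takes 1/16.
Hugo predeceased; the 3/16 allotted to Hugo's branch passes to Hugo's issue by representation.
Octavio is the sole taker at this level and receives the full 3/16.
Diego predeceased; the 3/16 allotted to Diego's branch passes to Diego's issue by representation.
The 3/16 is divided into 4 equal shares of 3/64 among Catalina, Joaquin, Elena, Mateo.
Catalina is living and takes 3/64.
Joaquin is living and takes 3/64.
Elena is living and takes 3/64.
Mateo is living and takes 3/64.

Alonso 1/16; Beatriz 3/16; Catalina 3/64; Elena 3/64; Joaquin 3/64; Lucia 1/16; Mateo 3/64; Nieves 1/4; Octavio 3/16; Yago 1/16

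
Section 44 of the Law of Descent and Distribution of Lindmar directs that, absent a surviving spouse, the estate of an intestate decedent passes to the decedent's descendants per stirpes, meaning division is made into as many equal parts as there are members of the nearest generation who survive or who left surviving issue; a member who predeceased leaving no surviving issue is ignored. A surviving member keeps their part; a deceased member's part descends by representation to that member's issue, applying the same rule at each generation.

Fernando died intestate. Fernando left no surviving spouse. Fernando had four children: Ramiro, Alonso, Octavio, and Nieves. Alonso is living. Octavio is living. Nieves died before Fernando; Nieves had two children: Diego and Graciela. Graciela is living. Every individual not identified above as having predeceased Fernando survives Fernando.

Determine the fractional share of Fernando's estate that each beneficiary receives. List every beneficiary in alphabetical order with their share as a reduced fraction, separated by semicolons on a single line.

Alonso 1/4; Diego 1/8; Graciela 1/8; Octavio 1/4; Ramiro 1/4

There is no surviving spouse, so the entire estate passes to Fernando's descendants per stirpes.
The estate is divided into 4 equal shares of 1/4 among Ramiro, Alonso, Octavio, Nieves.
Ramiro is living and takes 1/4.
Alonso is living and takes 1/4.
Octavio is living and takes 1/4.
Nieves predeceased; the 1/4 allotted to Nieves's branch passes to Nieves's issue by representation.
The 1/4 is divided into 2 equal shares of 1/8 among Diego, Graciela.
Diego is living and takes 1/8.
Graciela is living and takes 1/8.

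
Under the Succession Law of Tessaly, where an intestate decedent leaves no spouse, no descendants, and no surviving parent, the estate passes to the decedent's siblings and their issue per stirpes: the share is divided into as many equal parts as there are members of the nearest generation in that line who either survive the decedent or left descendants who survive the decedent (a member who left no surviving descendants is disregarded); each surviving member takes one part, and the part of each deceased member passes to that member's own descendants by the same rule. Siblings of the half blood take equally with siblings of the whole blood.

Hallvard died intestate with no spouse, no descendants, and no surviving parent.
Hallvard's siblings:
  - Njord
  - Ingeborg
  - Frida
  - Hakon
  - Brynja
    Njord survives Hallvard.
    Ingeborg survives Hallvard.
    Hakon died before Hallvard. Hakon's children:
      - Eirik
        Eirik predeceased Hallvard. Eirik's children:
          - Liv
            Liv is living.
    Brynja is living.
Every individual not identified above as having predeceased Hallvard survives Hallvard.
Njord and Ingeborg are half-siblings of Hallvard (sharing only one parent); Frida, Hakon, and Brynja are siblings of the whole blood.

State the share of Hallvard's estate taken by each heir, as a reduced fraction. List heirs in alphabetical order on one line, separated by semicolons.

No spouse, descendants, or parent survives, so the estate passes to Hallvard's siblings per stirpes.
Half-blood and whole-blood siblings take equally under the stated rule.
The estate is divided into 5 equal shares of 1/5 among Njord, Ingeborg, Frida, Hakon, Brynja.
Njord is living and takes 1/5.
Ingeborg is living and takes 1/5.
Frida is living and takes 1/5.
Hakon predeceased; the 1/5 allotted to Hakon's branch passes to Hakon's issue by representation.
Eirik's line is the sole branch at this level, so the full 1/5 passes to Eirik's issue by representation.
Liv is the sole taker at this level and receives the full 1/5.
Brynja is living and takes 1/5.

Brynja 1/5; Frida 1/5; Ingeborg 1/5; Liv 1/5; Njord 1/5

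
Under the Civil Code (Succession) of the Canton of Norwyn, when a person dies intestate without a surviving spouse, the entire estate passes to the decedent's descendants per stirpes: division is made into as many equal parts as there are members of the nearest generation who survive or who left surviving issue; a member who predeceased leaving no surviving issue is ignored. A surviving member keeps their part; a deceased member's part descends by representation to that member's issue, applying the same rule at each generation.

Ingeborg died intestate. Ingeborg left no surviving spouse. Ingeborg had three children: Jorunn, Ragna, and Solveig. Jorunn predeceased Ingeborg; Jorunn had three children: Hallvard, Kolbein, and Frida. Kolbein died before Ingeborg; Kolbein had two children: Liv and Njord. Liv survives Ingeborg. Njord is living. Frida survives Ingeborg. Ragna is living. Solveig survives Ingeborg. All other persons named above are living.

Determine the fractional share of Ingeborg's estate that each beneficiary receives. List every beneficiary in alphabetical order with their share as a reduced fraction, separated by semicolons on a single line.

Frida 1/9; Hallvard 1/9; Liv 1/18; Njord 1/18; Ragna 1/3; Solveig 1/3

There is no surviving spouse, so the entire estate passes to Ingeborg's descendants per stirpes.
The estate is divided into 3 equal shares of 1/3 among Jorunn, Ragna, Solveig.
Jorunn predeceased; the 1/3 allotted to Jorunn's branch passes to Jorunn's issue by representation.
The 1/3 is divided into 3 equal shares of 1/9 among Hallvard, Kolbein, Frida.
Hallvard is living and takes 1/9.
Kolbein predeceased; the 1/9 allotted to Kolbein's branch passes to Kolbein's issue by representation.
The 1/9 is divided into 2 equal shares of 1/18 among Liv, Njord.
Liv is living and takes 1/18.
Njord is living and takes 1/18.
Frida is living and takes 1/9.
Ragna is living and takes 1/3.
Solveig is living and takes 1/3.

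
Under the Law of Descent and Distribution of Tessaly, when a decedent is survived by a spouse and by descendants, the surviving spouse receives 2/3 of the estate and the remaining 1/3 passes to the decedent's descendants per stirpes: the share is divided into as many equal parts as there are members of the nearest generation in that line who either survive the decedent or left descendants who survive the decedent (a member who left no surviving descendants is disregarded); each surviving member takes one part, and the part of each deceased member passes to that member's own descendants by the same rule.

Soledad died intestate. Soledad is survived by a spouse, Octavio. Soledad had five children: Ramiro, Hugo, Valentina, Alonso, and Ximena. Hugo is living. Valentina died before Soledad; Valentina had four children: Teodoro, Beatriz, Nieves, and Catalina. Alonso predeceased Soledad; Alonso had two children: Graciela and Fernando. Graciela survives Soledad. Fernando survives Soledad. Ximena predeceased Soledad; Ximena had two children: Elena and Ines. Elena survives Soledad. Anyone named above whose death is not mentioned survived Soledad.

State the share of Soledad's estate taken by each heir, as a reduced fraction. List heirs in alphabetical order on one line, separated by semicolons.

Beatriz 1/60; Catalina 1/60; Elena 1/30; Fernando 1/30; Graciela 1/30; Hugo 1/15; Ines 1/30; Nieves 1/60; Octavio 2/3; Ramiro 1/15; Teodoro 1/60

Octavio, as surviving spouse, takes 2/3.
The remaining 1/3 passes to Soledad's descendants per stirpes.
The 1/3 is divided into 5 equal shares of 1/15 among Ramiro, Hugo, Valentina, Alonso, Ximena.
Ramiro is living and takes 1/15.
Hugo is living and takes 1/15.
Valentina predeceased; the 1/15 allotted to Valentina's branch passes to Valentina's issue by representation.
The 1/15 is divided into 4 equal shares of 1/60 among Teodoro, Beatriz, Nieves, Catalina.
Teodoro is living and takes 1/60.
Beatriz is living and takes 1/60.
Nieves is living and takes 1/60.
Catalina is living and takes 1/60.
Alonso predeceased; the 1/15 allotted to Alonso's branch passes to Alonso's issue by representation.
The 1/15 is divided into 2 equal shares of 1/30 among Graciela, Fernando.
Graciela is living and takes 1/30.
Fernando is living and takes 1/30.
Ximena predeceased; the 1/15 allotted to Ximena's branch passes to Ximena's issue by representation.
The 1/15 is divided into 2 equal shares of 1/30 among Elena, Ines.
Elena is living and takes 1/30.
Ines is living and takes 1/30.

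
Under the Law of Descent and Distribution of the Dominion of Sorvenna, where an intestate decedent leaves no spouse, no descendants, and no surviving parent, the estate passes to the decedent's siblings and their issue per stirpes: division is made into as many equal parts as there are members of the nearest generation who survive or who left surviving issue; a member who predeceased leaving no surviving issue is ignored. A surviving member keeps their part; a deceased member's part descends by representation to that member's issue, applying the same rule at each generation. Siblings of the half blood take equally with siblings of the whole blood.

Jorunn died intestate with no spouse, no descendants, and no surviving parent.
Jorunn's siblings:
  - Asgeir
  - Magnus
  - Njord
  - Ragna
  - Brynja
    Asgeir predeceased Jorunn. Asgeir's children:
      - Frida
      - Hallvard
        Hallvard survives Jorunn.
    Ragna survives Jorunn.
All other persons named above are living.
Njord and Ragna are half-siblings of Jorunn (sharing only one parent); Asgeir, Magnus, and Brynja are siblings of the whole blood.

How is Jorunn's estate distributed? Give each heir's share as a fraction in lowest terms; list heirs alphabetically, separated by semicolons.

Brynja 1/5; Frida 1/10; Hallvard 1/10; Magnus 1/5; Njord 1/5; Ragna 1/5

No spouse, descendants, or parent survives, so the estate passes to Jorunn's siblings per stirpes.
Half-blood and whole-blood siblings take equally under the stated rule.
The estate is divided into 5 equal shares of 1/5 among Asgeir, Magnus, Njord, Ragna, Brynja.
Asgeir predeceased; the 1/5 allotted to Asgeir's branch passes to Asgeir's issue by representation.
The 1/5 is divided into 2 equal shares of 1/10 among Frida, Hallvard.
Frida is living and takes 1/10.
Hallvard is living and takes 1/10.
Magnus is living and takes 1/5.
Njord is living and takes 1/5.
Ragna is living and takes 1/5.
Brynja is living and takes 1/5.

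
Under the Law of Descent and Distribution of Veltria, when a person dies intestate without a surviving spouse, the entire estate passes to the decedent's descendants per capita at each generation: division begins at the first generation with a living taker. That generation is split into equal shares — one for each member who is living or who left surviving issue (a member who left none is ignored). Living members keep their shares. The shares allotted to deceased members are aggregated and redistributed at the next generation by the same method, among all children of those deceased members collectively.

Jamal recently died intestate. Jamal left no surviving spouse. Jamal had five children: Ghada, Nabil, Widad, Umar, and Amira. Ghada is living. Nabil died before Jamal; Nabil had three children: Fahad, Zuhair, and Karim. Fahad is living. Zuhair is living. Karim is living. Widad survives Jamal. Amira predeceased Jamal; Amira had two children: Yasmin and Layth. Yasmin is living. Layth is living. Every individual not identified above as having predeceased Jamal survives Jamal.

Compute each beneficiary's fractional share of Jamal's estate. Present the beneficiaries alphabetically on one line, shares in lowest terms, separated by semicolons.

There is no surviving spouse, so the entire estate passes to Jamal's descendants per capita at each generation.
At generation 1 (Ghada, Nabil, Widad, Umar, Amira) there are 5 shares of (1)/5 = 1/5 each.
Living: Ghada, Widad, and Umar — each takes 1/5.
Deceased: Nabil and Amira. Their combined 2/5 is pooled and carried to generation 2.
At generation 2 (Fahad, Zuhair, Karim, Yasmin, Layth) there are 5 shares of (2/5)/5 = 2/25 each.
Living: Fahad, Zuhair, Karim, Yasmin, and Layth — each takes 2/25.

Fahad 2/25; Ghada 1/5; Karim 2/25; Layth 2/25; Umar 1/5; Widad 1/5; Yasmin 2/25; Zuhair 2/25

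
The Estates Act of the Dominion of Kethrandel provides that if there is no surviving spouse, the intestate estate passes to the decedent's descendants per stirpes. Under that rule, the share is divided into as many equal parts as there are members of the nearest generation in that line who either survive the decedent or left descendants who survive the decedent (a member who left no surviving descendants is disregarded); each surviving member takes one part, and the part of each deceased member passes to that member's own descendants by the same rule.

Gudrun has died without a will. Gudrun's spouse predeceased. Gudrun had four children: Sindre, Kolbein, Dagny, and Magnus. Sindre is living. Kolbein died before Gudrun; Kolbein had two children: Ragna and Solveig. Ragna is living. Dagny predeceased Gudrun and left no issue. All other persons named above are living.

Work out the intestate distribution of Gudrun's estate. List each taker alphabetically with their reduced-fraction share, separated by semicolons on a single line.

Magnus 1/3; Ragna 1/6; Sindre 1/3; Solveig 1/6

There is no surviving spouse, so the entire estate passes to Gudrun's descendants per stirpes.
Dagny left no surviving issue, so that branch lapses and is disregarded.
The estate is divided into 3 equal shares of 1/3 among Sindre, Kolbein, Magnus.
Sindre is living and takes 1/3.
Kolbein predeceased; the 1/3 allotted to Kolbein's branch passes to Kolbein's issue by representation.
The 1/3 is divided into 2 equal shares of 1/6 among Ragna, Solveig.
Ragna is living and takes 1/6.
Solveig is living and takes 1/6.
Magnus is living and takes 1/3.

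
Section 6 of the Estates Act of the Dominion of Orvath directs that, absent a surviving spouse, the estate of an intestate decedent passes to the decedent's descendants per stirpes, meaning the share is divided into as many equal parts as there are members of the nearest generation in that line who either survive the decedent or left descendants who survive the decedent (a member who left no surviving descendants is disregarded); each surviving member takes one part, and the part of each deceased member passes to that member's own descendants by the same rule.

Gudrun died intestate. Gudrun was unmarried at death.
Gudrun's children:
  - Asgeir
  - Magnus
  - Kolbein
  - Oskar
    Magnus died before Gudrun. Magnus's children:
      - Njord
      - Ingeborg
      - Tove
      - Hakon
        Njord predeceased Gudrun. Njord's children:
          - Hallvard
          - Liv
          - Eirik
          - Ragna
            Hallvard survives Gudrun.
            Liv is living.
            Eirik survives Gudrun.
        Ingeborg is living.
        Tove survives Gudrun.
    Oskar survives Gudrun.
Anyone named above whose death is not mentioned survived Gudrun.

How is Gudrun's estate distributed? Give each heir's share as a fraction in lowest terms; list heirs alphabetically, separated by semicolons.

There is no surviving spouse, so the entire estate passes to Gudrun's descendants per stirpes.
The estate is divided into 4 equal shares of 1/4 among Asgeir, Magnus, Kolbein, Oskar.
Asgeir is living and takes 1/4.
Magnus predeceased; the 1/4 allotted to Magnus's branch passes to Magnus's issue by representation.
The 1/4 is divided into 4 equal shares of 1/16 among Njord, Ingeborg, Tove, Hakon.
Njord predeceased; the 1/16 allotted to Njord's branch passes to Njord's issue by representation.
The 1/16 is divided into 4 equal shares of 1/64 among Hallvard, Liv, Eirik, Ragna.
Hallvard is living and takes 1/64.
Liv is living and takes 1/64.
Eirik is living and takes 1/64.
Ragna is living and takes 1/64.
Ingeborg is living and takes 1/16.
Tove is living and takes 1/16.
Hakon is living and takes 1/16.
Kolbein is living and takes 1/4.
Oskar is living and takes 1/4.

Asgeir 1/4; Eirik 1/64; Hakon 1/16; Hallvard 1/64; Ingeborg 1/16; Kolbein 1/4; Liv 1/64; Oskar 1/4; Ragna 1/64; Tove 1/16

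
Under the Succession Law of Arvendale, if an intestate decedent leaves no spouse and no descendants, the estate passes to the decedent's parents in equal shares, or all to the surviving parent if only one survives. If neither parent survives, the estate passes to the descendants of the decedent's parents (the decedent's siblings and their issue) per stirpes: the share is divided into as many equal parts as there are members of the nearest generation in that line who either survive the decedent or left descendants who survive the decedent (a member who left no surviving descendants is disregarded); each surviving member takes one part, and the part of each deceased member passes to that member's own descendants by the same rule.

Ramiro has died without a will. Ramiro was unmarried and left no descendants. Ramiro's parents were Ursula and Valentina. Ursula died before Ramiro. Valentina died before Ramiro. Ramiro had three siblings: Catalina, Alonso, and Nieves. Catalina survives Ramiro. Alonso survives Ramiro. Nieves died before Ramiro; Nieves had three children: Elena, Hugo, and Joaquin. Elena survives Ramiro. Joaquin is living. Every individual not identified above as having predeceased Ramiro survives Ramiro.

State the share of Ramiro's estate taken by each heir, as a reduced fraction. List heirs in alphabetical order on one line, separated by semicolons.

Neither parent survives and there are no descendants, so the estate passes to Ramiro's siblings and their issue per stirpes.
The estate is divided into 3 equal shares of 1/3 among Catalina, Alonso, Nieves.
Catalina is living and takes 1/3.
Alonso is living and takes 1/3.
Nieves predeceased; the 1/3 allotted to Nieves's branch passes to Nieves's issue by representation.
The 1/3 is divided into 3 equal shares of 1/9 among Elena, Hugo, Joaquin.
Elena is living and takes 1/9.
Hugo is living and takes 1/9.
Joaquin is living and takes 1/9.

Alonso 1/3; Catalina 1/3; Elena 1/9; Hugo 1/9; Joaquin 1/9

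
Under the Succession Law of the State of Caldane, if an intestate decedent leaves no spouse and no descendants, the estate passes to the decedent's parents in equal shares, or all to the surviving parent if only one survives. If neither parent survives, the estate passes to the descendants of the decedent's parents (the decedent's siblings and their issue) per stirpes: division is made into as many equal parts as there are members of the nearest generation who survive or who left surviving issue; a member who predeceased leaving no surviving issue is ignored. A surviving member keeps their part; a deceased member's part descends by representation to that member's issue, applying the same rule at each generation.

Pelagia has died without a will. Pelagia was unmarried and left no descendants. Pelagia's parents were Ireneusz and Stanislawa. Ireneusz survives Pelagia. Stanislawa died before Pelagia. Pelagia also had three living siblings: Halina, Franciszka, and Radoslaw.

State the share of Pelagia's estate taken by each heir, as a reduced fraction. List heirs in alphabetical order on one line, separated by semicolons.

Only one parent, Ireneusz, survives, so Ireneusz takes the entire estate. The siblings take nothing because a surviving parent has priority.

Ireneusz 1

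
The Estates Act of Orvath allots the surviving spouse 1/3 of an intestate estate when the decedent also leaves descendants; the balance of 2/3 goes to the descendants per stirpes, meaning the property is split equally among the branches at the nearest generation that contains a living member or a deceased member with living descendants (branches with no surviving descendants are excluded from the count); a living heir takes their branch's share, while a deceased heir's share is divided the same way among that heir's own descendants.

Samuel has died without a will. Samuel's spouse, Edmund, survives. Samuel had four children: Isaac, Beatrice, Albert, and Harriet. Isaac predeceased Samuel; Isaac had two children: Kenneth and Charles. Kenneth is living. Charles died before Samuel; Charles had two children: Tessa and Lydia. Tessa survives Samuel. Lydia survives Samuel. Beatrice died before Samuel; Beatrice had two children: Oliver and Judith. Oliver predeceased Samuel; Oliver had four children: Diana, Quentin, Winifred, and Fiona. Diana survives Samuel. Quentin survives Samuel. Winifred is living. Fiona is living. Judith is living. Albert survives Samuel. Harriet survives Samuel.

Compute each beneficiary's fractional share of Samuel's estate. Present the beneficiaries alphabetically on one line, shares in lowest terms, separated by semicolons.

Albert 1/6; Diana 1/48; Edmund 1/3; Fiona 1/48; Harriet 1/6; Judith 1/12; Kenneth 1/12; Lydia 1/24; Quentin 1/48; Tessa 1/24; Winifred 1/48

Edmund, as surviving spouse, takes 1/3.
The remaining 2/3 passes to Samuel's descendants per stirpes.
The 2/3 is divided into 4 equal shares of 1/6 among Isaac, Beatrice, Albert, Harriet.
Isaac predeceased; the 1/6 allotted to Isaac's branch passes to Isaac's issue by representation.
The 1/6 is divided into 2 equal shares of 1/12 among Kenneth, Charles.
Kenneth is living and takes 1/12.
Charles predeceased; the 1/12 allotted to Charles's branch passes to Charles's issue by representation.
The 1/12 is divided into 2 equal shares of 1/24 among Tessa, Lydia.
Tessa is living and takes 1/24.
Lydia is living and takes 1/24.
Beatrice predeceased; the 1/6 allotted to Beatrice's branch passes to Beatrice's issue by representation.
The 1/6 is divided into 2 equal shares of 1/12 among Oliver, Judith.
Oliver predeceased; the 1/12 allotted to Oliver's branch passes to Oliver's issue by representation.
The 1/12 is divided into 4 equal shares of 1/48 among Diana, Quentin, Winifred, Fiona.
Diana is living and takes 1/48.
Quentin is living and takes 1/48.
Winifred is living and takes 1/48.
Fiona is living and takes 1/48.
Judith is living and takes 1/12.
Albert is living and takes 1/6.
Harriet is living and takes 1/6.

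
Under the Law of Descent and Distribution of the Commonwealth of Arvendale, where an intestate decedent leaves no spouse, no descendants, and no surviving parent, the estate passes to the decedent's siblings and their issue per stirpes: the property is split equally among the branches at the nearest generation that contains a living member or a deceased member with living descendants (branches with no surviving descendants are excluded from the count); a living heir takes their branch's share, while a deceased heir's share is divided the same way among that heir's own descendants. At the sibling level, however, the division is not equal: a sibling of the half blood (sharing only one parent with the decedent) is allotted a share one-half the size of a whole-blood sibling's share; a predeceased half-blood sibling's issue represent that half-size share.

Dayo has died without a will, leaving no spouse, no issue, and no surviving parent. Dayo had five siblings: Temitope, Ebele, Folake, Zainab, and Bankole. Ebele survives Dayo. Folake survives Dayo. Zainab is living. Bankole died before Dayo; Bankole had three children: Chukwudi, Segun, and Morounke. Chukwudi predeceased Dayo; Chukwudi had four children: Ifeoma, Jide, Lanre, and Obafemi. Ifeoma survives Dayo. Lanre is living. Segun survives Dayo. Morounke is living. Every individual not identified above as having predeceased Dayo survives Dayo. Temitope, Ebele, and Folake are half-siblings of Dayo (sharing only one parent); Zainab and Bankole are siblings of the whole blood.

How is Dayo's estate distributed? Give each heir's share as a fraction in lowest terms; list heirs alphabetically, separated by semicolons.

No spouse, descendants, or parent survives, so the estate passes to Dayo's siblings per stirpes.
Half-blood siblings count for one-half the weight of whole-blood siblings at the initial division.
Dividing 1 in proportion to weights (total weight 7/2): Temitope (weight 1/2) → 1/7; Ebele (weight 1/2) → 1/7; Folake (weight 1/2) → 1/7; Zainab (weight 1) → 2/7; Bankole (weight 1) → 2/7.
Temitope is living and takes 1/7.
Ebele is living and takes 1/7.
Folake is living and takes 1/7.
Zainab is living and takes 2/7.
Bankole predeceased; the 2/7 allotted to Bankole's branch passes to Bankole's issue by representation.
The 2/7 is divided into 3 equal shares of 2/21 among Chukwudi, Segun, Morounke.
Chukwudi predeceased; the 2/21 allotted to Chukwudi's branch passes to Chukwudi's issue by representation.
The 2/21 is divided into 4 equal shares of 1/42 among Ifeoma, Jide, Lanre, Obafemi.
Ifeoma is living and takes 1/42.
Jide is living and takes 1/42.
Lanre is living and takes 1/42.
Obafemi is living and takes 1/42.
Segun is living and takes 2/21.
Morounke is living and takes 2/21.

Ebele 1/7; Folake 1/7; Ifeoma 1/42; Jide 1/42; Lanre 1/42; Morounke 2/21; Obafemi 1/42; Segun 2/21; Temitope 1/7; Zainab 2/7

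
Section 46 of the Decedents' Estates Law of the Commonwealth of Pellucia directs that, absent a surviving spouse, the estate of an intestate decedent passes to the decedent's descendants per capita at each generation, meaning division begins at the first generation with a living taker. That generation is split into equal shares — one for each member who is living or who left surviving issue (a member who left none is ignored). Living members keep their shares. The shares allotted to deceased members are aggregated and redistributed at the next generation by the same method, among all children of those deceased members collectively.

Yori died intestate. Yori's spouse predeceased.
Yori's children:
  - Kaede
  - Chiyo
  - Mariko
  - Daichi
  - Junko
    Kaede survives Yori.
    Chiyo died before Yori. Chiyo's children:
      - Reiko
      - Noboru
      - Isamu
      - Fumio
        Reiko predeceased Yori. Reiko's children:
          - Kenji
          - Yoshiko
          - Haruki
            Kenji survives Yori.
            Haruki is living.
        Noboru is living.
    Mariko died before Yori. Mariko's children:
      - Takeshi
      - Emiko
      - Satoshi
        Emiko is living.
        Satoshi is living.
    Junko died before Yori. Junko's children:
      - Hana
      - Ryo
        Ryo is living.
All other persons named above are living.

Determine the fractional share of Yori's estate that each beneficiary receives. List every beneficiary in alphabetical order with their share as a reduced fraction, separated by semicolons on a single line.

There is no surviving spouse, so the entire estate passes to Yori's descendants per capita at each generation.
At generation 1 (Kaede, Chiyo, Mariko, Daichi, Junko) there are 5 shares of (1)/5 = 1/5 each.
Living: Kaede and Daichi — each takes 1/5.
Deceased: Chiyo, Mariko, and Junko. Their combined 3/5 is pooled and carried to generation 2.
At generation 2 (Reiko, Noboru, Isamu, Fumio, Takeshi, Emiko, Satoshi, Hana, Ryo) there are 9 shares of (3/5)/9 = 1/15 each.
Living: Noboru, Isamu, Fumio, Takeshi, Emiko, Satoshi, Hana, and Ryo — each takes 1/15.
Deceased: Reiko. That 1/15 share is carried to generation 3.
At generation 3 (Kenji, Yoshiko, Haruki) there are 3 shares of (1/15)/3 = 1/45 each.
Living: Kenji, Yoshiko, and Haruki — each takes 1/45.

Daichi 1/5; Emiko 1/15; Fumio 1/15; Hana 1/15; Haruki 1/45; Isamu 1/15; Kaede 1/5; Kenji 1/45; Noboru 1/15; Ryo 1/15; Satoshi 1/15; Takeshi 1/15; Yoshiko 1/45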